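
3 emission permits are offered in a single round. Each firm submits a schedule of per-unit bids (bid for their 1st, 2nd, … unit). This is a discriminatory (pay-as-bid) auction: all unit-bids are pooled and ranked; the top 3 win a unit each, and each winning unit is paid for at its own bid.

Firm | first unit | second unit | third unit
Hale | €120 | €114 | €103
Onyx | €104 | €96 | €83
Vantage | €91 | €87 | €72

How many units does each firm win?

All unit-bids, highest first — top 3: 120 (Hale-1), 114 (Hale-2), 104 (Onyx-1)
Next rejected bid: €103 (not a price — pay-as-bid).
Allocation: Hale 2, Onyx 1.

Hale 2, Onyx 1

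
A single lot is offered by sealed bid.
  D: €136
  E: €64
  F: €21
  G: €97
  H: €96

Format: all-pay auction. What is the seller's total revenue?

Bids ranked: 136 (D) > 97 (G) > 96 (H) > 64 (E) > 21 (F)
D wins with the top bid; all bids are sunk regardless.
Every bidder forfeits their bid regardless of winning.
Revenue = 136 + 64 + 21 + 97 + 96 = €414.

Total revenue: €414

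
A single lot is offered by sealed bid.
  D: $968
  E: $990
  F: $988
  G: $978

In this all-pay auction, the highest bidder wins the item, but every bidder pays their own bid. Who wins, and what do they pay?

Bids ranked: 990 (E) > 988 (F) > 978 (G) > 968 (D)
E is highest and takes the item; every bidder forfeits their bid.

E pays $990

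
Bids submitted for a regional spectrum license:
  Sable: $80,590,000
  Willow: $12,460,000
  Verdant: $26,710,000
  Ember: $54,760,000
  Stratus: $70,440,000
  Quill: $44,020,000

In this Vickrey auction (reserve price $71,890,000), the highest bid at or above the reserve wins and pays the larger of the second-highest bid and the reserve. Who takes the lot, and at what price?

Sable pays $71,890,000

Bids ranked: 80,590,000 (Sable) > 70,440,000 (Stratus) > 54,760,000 (Ember) > 44,020,000 (Quill) > 26,710,000 (Verdant) > 12,460,000 (Willow)
Highest eligible bid: Sable at $80,590,000.
Second-highest bid $70,440,000 is below the reserve $71,890,000, so the reserve binds → payment $71,890,000.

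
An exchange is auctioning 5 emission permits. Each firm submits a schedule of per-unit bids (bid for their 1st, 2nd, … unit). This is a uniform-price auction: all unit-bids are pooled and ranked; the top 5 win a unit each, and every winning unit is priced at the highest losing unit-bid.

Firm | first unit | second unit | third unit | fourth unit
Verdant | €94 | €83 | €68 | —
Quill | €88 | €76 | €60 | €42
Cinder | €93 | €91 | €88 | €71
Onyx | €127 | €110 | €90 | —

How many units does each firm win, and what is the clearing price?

Merging the schedules and taking the best 5: 127 (Onyx-1), 110 (Onyx-2), 94 (Verdant-1), 93 (Cinder-1), 91 (Cinder-2)
The (k+1)-th unit-bid is €90.
Allocation: Cinder 2, Onyx 2, Verdant 1.

Cinder 2, Onyx 2, Verdant 1; clearing price €90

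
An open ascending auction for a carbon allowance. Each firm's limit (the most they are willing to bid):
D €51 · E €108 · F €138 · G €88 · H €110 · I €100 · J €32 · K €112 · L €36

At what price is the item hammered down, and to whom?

Limits in order: 138 (F) > 112 (K) > 110 (H) > 108 (E) > 100 (I) > 88 (G) > …
Bidding ends when K exits at €112; F takes it.

F wins at €112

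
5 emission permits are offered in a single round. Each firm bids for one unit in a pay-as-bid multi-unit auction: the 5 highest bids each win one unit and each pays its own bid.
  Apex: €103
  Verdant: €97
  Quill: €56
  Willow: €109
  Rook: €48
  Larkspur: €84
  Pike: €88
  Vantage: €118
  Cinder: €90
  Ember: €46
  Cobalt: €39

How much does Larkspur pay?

Larkspur pays €0

Bids ranked high→low: 118 (Vantage), 109 (Willow), 103 (Apex), 97 (Verdant), 90 (Cinder), 88 (Pike), 84 (Larkspur), …
Top 5: Vantage, Willow, Apex, Verdant, Cinder.
Larkspur does not win → €0.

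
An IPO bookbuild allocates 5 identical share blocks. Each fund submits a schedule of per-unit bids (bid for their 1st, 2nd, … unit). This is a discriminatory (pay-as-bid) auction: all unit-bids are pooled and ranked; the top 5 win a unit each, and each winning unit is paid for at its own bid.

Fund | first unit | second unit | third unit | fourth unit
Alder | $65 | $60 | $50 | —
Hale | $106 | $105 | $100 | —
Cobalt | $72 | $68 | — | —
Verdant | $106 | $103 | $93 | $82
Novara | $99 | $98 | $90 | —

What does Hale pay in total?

All unit-bids, highest first — top 5: 106 (Hale-1), 106 (Verdant-1), 105 (Hale-2), 103 (Verdant-2), 100 (Hale-3)
Next rejected bid: $99 (not a price — pay-as-bid).
Hale's winning unit-bids: 106 + 105 + 100 = $311.

Hale pays $311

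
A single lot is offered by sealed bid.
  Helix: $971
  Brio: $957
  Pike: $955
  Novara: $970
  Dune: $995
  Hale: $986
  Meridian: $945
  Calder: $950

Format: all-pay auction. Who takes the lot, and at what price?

Dune pays $995

All-pay auction: the highest bidder wins the item, but every bidder pays their own bid.
Bids ranked: 995 (Dune) > 986 (Hale) > 971 (Helix) > 970 (Novara) > 957 (Brio) > 955 (Pike) > …
Dune is highest and takes the item; every bidder forfeits their bid.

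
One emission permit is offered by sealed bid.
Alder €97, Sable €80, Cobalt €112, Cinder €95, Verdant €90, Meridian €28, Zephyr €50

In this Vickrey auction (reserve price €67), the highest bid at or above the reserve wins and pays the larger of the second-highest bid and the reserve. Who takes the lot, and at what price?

Bids in order: 112 (Cobalt) > 97 (Alder) > 95 (Cinder) > 90 (Verdant) > 80 (Sable) > 50 (Zephyr) > …
Highest eligible bid: Cobalt at €112.
Second-highest bid €97 exceeds the reserve €67 → payment €97.

Cobalt pays €97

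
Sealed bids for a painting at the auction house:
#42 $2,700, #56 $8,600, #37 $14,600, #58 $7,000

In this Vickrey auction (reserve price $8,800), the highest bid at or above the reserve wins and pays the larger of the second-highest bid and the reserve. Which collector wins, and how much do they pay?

#37 pays $8,800

Vickrey auction (reserve price $8,800): the highest bid at or above the reserve wins and pays the larger of the second-highest bid and the reserve.
Bids ranked: 14,600 (#37) > 8,600 (#56) > 7,000 (#58) > 2,700 (#42)
Highest eligible bid: #37 at $14,600.
Second-highest bid $8,600 is below the reserve $8,800, so the reserve binds → payment $8,800.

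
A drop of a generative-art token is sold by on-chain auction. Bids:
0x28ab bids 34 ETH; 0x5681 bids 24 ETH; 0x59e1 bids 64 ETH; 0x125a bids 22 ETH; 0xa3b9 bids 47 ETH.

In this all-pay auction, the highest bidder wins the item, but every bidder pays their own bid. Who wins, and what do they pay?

Sorting bids: 64 (0x59e1) > 47 (0xa3b9) > 34 (0x28ab) > 24 (0x5681) > 22 (0x125a)
0x59e1 is highest and takes the item; every bidder forfeits their bid.

0x59e1 pays 64 ETH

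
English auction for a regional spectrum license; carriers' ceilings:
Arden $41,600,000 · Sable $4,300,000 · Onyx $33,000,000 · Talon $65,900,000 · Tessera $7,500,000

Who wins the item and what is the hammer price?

Talon wins at $41,600,000

Open ascending-bid auction: the price rises until one bidder remains; the winner pays the price at which the last rival dropped out.
Sorting limits: 65,900,000 (Talon) > 41,600,000 (Arden) > 33,000,000 (Onyx) > 7,500,000 (Tessera) > 4,300,000 (Sable)
Arden is the last rival to drop out, at $41,600,000; Talon remains and wins at that price.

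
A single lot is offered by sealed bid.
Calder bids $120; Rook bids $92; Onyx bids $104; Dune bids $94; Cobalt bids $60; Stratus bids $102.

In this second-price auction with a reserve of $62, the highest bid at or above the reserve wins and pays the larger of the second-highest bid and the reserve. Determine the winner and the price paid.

Bids ranked: 120 (Calder) > 104 (Onyx) > 102 (Stratus) > 94 (Dune) > 92 (Rook) > 60 (Cobalt)
Calder has the top bid at or above the reserve ($120).
Second-highest bid $104 exceeds the reserve $62 → payment $104.

Calder pays $104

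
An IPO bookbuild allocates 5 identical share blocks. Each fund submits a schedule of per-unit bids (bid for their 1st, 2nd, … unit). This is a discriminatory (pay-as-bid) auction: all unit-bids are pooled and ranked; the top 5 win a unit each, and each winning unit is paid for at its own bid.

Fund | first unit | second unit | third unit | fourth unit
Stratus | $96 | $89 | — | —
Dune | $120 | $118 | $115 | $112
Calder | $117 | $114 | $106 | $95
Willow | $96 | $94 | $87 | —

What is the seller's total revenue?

Total revenue: $584

Merging the schedules and taking the best 5: 120 (Dune-1), 118 (Dune-2), 117 (Calder-1), 115 (Dune-3), 114 (Calder-2)
Next rejected bid: $112 (not a price — pay-as-bid).
Each winning unit pays its own bid.
Revenue = 120 + 118 + 117 + 115 + 114 = $584.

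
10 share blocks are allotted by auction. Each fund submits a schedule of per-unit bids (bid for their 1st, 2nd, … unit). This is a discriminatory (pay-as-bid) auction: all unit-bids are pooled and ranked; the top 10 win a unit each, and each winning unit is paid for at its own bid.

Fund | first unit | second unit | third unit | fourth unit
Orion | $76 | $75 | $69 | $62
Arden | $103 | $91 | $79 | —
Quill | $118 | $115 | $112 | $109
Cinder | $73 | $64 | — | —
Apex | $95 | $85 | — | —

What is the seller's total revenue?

Pooled unit-bids ranked (top 10): 118 (Quill-1), 115 (Quill-2), 112 (Quill-3), 109 (Quill-4), 103 (Arden-1), 95 (Apex-1), 91 (Arden-2), 85 (Apex-2), 79 (Arden-3), 76 (Orion-1)
Next rejected bid: $75 (not a price — pay-as-bid).
Each winning unit pays its own bid.
Revenue = 118 + 115 + 112 + 109 + 103 + 95 + 91 + 85 + 79 + 76 = $983.

Total revenue: $983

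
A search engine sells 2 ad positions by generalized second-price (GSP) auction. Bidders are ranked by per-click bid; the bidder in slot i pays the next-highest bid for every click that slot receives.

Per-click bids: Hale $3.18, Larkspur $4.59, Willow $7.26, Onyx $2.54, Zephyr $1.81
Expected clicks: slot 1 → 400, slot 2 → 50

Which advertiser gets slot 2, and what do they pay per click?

Larkspur; $3.18 per click

Sorting advertisers: $7.26 (Willow) > $4.59 (Larkspur) > $3.18 (Hale) > …
Slot 2 goes to the second-ranked bidder, Larkspur, who pays the next bid down: $3.18/click.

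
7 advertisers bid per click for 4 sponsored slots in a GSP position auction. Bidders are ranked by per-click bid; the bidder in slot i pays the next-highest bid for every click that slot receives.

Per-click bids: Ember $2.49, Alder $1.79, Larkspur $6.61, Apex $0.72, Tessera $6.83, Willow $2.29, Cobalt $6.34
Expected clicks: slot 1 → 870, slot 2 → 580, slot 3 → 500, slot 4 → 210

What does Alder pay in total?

Alder pays $0.00

Ranked by bid: $6.83 (Tessera) > $6.61 (Larkspur) > $6.34 (Cobalt) > $2.49 (Ember) > $2.29 (Willow) > …
Alder ranks below slot 4 → no slot, pays nothing.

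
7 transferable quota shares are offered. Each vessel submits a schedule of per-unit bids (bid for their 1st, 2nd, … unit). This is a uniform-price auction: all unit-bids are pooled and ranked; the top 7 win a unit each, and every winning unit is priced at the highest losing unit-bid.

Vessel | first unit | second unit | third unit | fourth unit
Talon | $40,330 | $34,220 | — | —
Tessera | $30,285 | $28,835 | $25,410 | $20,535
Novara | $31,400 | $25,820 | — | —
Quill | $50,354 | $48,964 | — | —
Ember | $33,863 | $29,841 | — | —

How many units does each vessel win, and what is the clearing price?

Ember 1, Novara 1, Quill 2, Talon 2, Tessera 1; clearing price $29,841

Merging the schedules and taking the best 7: 50,354 (Quill-1), 48,964 (Quill-2), 40,330 (Talon-1), 34,220 (Talon-2), 33,863 (Ember-1), 31,400 (Novara-1), 30,285 (Tessera-1)
The (k+1)-th unit-bid is $29,841.
Allocation: Ember 1, Novara 1, Quill 2, Talon 2, Tessera 1.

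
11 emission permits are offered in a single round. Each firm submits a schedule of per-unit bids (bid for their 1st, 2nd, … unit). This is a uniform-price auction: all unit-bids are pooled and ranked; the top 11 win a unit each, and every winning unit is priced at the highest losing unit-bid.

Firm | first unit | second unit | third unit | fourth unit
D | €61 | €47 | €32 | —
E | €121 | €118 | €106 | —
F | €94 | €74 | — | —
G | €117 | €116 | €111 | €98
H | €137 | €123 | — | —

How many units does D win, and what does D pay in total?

D: 0 units, pays €0

Merging the schedules and taking the best 11: 137 (H-1), 123 (H-2), 121 (E-1), 118 (E-2), 117 (G-1), 116 (G-2), 111 (G-3), 106 (E-3), 98 (G-4), 94 (F-1), 74 (F-2)
First bid not allocated: €61.
D wins 0 unit(s) at €61 each.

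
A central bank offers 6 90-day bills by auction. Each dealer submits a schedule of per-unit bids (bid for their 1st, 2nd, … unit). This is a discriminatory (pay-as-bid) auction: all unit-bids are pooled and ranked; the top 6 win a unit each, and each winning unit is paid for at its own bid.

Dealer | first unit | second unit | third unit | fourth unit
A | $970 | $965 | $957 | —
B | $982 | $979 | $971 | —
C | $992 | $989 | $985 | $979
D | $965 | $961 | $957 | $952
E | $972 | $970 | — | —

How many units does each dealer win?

B 2, C 4

Pooled unit-bids ranked (top 6): 992 (C-1), 989 (C-2), 985 (C-3), 982 (B-1), 979 (B-2), 979 (C-4)
Next rejected bid: $972 (not a price — pay-as-bid).
Allocation: B 2, C 4.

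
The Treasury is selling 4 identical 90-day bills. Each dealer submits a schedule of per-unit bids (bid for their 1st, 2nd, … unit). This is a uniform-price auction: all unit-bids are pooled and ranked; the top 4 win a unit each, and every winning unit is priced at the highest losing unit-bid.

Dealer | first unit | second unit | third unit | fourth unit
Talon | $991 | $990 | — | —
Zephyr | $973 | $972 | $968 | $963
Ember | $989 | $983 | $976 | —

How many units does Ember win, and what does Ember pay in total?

Ember: 2 units, pays $1,952

All unit-bids, highest first — top 4: 991 (Talon-1), 990 (Talon-2), 989 (Ember-1), 983 (Ember-2)
First bid not allocated: $976.
Ember wins 2 unit(s) at $976 each.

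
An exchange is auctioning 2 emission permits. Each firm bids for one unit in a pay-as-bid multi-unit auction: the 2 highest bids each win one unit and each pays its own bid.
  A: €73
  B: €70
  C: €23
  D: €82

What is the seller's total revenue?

Total revenue: €155

Bids ranked high→low: 82 (D), 73 (A), 70 (B), 23 (C)
The 2 highest are D, A.
Total revenue = 82 + 73 = €155.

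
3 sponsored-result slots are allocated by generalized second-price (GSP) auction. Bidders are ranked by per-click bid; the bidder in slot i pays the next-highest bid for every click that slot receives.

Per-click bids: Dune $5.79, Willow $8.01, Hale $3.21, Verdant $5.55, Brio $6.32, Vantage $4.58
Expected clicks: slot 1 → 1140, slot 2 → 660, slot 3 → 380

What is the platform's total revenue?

Total revenue: $13135.20

Per-click bids in order: $8.01 (Willow) > $6.32 (Brio) > $5.79 (Dune) > $5.55 (Verdant) > …
Slot 1: Willow pays $6.32 × 1140 = $7204.80
Slot 2: Brio pays $5.79 × 660 = $3821.40
Slot 3: Dune pays $5.55 × 380 = $2109.00
Total = $13135.20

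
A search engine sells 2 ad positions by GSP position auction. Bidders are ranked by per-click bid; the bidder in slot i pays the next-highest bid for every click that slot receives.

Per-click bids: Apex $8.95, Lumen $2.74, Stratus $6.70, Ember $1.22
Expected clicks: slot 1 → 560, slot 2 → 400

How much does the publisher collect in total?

Total revenue: $4848.00

Ranked by bid: $8.95 (Apex) > $6.70 (Stratus) > $2.74 (Lumen) > …
Slot 1: Apex pays $6.70 × 560 = $3752.00
Slot 2: Stratus pays $2.74 × 400 = $1096.00
Total = $4848.00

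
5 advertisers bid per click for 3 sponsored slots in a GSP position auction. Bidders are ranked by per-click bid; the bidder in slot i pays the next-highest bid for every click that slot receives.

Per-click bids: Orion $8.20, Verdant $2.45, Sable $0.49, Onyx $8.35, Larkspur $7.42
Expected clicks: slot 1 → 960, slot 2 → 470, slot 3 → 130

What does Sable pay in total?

Sable pays $0.00

Ranked by bid: $8.35 (Onyx) > $8.20 (Orion) > $7.42 (Larkspur) > $2.45 (Verdant) > …
Sable ranks below slot 3 → no slot, pays nothing.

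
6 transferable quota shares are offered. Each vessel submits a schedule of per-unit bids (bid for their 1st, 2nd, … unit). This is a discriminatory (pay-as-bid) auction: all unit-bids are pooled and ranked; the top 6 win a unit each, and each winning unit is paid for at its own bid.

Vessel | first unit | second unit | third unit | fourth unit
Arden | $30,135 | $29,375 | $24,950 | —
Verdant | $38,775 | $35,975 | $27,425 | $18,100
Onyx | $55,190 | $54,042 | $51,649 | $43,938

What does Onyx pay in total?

Onyx pays $204,819

Merging the schedules and taking the best 6: 55,190 (Onyx-1), 54,042 (Onyx-2), 51,649 (Onyx-3), 43,938 (Onyx-4), 38,775 (Verdant-1), 35,975 (Verdant-2)
Next rejected bid: $30,135 (not a price — pay-as-bid).
Onyx's winning unit-bids: 55,190 + 54,042 + 51,649 + 43,938 = $204,819.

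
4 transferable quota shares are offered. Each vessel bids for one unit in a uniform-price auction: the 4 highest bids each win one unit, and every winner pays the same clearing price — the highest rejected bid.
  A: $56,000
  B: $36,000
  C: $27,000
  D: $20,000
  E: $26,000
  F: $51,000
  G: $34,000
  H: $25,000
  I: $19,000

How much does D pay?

Bids ranked high→low: 56,000 (A), 51,000 (F), 36,000 (B), 34,000 (G), 27,000 (C), 26,000 (E), …
The 4 highest are A, F, B, G.
Highest unsuccessful bid: $27,000 → clearing price.
D does not win → pays $0.

D pays $0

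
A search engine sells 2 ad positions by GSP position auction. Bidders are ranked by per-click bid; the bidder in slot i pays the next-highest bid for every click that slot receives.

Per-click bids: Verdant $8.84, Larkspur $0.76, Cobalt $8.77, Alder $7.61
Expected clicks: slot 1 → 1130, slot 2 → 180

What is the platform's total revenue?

Total revenue: $11279.90

Ranked by bid: $8.84 (Verdant) > $8.77 (Cobalt) > $7.61 (Alder) > …
Slot 1: Verdant pays $8.77 × 1130 = $9910.10
Slot 2: Cobalt pays $7.61 × 180 = $1369.80
Total = $11279.90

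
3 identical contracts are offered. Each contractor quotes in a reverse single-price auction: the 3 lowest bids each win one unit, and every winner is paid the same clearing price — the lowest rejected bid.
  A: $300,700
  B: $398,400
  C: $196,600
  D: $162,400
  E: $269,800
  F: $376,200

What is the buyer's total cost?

Ordering the bids: 162,400 (D), 196,600 (C), 269,800 (E), 300,700 (A), 376,200 (F), …
Lowest 3: D, C, E.
First losing bid is A's $300,700, which sets the uniform price.
Total cost = 3 × $300,700 = $902,100.

Total cost: $902,100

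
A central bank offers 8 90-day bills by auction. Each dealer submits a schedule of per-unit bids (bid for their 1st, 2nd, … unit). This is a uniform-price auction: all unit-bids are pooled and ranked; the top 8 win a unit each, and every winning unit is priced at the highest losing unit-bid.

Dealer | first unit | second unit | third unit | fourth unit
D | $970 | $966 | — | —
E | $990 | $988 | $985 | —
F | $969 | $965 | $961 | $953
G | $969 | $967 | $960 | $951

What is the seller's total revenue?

Pooled unit-bids ranked (top 8): 990 (E-1), 988 (E-2), 985 (E-3), 970 (D-1), 969 (F-1), 969 (G-1), 967 (G-2), 966 (D-2)
The (k+1)-th unit-bid is $965.
Allocation: D 2, E 3, F 1, G 2. Every unit priced at $965.
Revenue = 8 × 965 = $7,720.

Total revenue: $7,720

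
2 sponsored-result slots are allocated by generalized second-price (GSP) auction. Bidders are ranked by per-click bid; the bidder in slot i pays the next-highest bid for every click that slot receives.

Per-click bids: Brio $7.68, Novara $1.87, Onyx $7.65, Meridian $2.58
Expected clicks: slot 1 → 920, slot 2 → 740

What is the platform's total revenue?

Sorting advertisers: $7.68 (Brio) > $7.65 (Onyx) > $2.58 (Meridian) > …
Slot 1: Brio pays $7.65 × 920 = $7038.00
Slot 2: Onyx pays $2.58 × 740 = $1909.20
Total = $8947.20

Total revenue: $8947.20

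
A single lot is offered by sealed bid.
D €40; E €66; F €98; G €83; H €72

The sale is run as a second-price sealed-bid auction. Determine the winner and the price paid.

F pays €83

Sorting bids: 98 (F) > 83 (G) > 72 (H) > 66 (E) > 40 (D)
Second-price: F pays G's bid of €83.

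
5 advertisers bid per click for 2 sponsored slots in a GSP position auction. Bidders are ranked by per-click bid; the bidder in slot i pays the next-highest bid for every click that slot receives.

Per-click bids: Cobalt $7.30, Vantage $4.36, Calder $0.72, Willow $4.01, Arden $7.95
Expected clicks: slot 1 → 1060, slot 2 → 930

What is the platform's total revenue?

Total revenue: $11792.80

Per-click bids in order: $7.95 (Arden) > $7.30 (Cobalt) > $4.36 (Vantage) > …
Slot 1: Arden pays $7.30 × 1060 = $7738.00
Slot 2: Cobalt pays $4.36 × 930 = $4054.80
Total = $11792.80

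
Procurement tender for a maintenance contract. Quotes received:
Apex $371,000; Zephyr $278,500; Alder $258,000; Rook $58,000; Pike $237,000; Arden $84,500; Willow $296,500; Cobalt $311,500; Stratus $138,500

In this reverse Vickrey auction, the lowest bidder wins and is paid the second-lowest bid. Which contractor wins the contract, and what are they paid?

Rook is paid $84,500

Reverse Vickrey auction: the lowest bidder wins and is paid the second-lowest bid.
Bids ranked: 58,000 (Rook) < 84,500 (Arden) < 138,500 (Stratus) < 237,000 (Pike) < 258,000 (Alder) < 278,500 (Zephyr) < …
Rook wins with the lowest bid; price is set by the runner-up at $84,500.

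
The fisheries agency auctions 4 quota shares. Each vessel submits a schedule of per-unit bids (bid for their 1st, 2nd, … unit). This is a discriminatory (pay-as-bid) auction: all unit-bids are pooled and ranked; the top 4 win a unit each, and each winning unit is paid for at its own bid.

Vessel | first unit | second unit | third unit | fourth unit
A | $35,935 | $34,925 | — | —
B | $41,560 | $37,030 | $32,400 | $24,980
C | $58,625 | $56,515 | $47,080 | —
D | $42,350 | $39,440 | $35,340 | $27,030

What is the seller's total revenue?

Total revenue: $204,570

All unit-bids, highest first — top 4: 58,625 (C-1), 56,515 (C-2), 47,080 (C-3), 42,350 (D-1)
Next rejected bid: $41,560 (not a price — pay-as-bid).
Each winning unit pays its own bid.
Revenue = 58,625 + 56,515 + 47,080 + 42,350 = $204,570.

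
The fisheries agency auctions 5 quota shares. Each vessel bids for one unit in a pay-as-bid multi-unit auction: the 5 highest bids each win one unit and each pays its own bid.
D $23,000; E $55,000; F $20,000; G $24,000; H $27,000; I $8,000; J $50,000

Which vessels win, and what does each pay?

Bids ranked high→low: 55,000 (E), 50,000 (J), 27,000 (H), 24,000 (G), 23,000 (D), 20,000 (F), 8,000 (I)
Top 5: E, J, H, G, D.
Each winner pays its own bid: E $55,000, J $50,000, H $27,000, G $24,000, D $23,000.

E $55,000, J $50,000, H $27,000, G $24,000, D $23,000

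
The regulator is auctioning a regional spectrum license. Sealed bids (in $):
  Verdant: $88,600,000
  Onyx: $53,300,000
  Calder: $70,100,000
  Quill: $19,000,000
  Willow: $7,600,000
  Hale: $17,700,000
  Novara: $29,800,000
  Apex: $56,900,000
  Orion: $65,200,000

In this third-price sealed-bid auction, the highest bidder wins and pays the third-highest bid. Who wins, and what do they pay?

Verdant pays $65,200,000

Sorting bids: 88,600,000 (Verdant) > 70,100,000 (Calder) > 65,200,000 (Orion) > 56,900,000 (Apex) > 53,300,000 (Onyx) > 29,800,000 (Novara) > …
Verdant wins; payment is bid #3 in the ranking = $65,200,000.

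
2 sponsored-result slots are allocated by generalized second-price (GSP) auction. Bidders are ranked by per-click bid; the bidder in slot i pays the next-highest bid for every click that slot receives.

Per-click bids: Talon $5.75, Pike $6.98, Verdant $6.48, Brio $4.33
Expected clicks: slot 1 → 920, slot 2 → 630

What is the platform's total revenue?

Total revenue: $9584.10

Ranked by bid: $6.98 (Pike) > $6.48 (Verdant) > $5.75 (Talon) > …
Slot 1: Pike pays $6.48 × 920 = $5961.60
Slot 2: Verdant pays $5.75 × 630 = $3622.50
Total = $9584.10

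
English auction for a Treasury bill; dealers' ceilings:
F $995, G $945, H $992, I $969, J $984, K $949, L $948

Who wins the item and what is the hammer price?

F wins at $992

Ascending (English) auction: the price rises until one bidder remains; the winner pays the price at which the last rival dropped out.
Limits in order: 995 (F) > 992 (H) > 984 (J) > 969 (I) > 949 (K) > 948 (L) > …
Bidding ends when H exits at $992; F takes it.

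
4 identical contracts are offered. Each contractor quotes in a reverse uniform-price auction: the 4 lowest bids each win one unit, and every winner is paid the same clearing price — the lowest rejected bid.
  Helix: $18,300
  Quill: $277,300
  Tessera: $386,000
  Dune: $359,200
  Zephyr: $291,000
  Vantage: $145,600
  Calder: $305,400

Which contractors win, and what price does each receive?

Helix, Vantage, Quill, Zephyr; each is paid $305,400

Sorting: 18,300 (Helix), 145,600 (Vantage), 277,300 (Quill), 291,000 (Zephyr), 305,400 (Calder), 359,200 (Dune), …
The 4 lowest are Helix, Vantage, Quill, Zephyr.
First losing bid is Calder's $305,400, which sets the uniform price.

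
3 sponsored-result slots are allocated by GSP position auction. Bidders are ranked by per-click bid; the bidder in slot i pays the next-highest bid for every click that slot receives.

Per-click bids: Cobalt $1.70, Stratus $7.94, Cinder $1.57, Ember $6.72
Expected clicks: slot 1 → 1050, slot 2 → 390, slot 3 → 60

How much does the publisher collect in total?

Per-click bids in order: $7.94 (Stratus) > $6.72 (Ember) > $1.70 (Cobalt) > $1.57 (Cinder)
Slot 1: Stratus pays $6.72 × 1050 = $7056.00
Slot 2: Ember pays $1.70 × 390 = $663.00
Slot 3: Cobalt pays $1.57 × 60 = $94.20
Total = $7813.20

Total revenue: $7813.20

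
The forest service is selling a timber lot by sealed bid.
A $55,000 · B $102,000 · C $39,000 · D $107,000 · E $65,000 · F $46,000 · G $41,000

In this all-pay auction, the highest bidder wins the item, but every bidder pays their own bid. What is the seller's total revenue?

Sorting bids: 107,000 (D) > 102,000 (B) > 65,000 (E) > 55,000 (A) > 46,000 (F) > 41,000 (G) > …
Every bidder forfeits their bid regardless of winning.
Revenue = 55,000 + 102,000 + 39,000 + 107,000 + 65,000 + 46,000 + 41,000 = $455,000.

Total revenue: $455,000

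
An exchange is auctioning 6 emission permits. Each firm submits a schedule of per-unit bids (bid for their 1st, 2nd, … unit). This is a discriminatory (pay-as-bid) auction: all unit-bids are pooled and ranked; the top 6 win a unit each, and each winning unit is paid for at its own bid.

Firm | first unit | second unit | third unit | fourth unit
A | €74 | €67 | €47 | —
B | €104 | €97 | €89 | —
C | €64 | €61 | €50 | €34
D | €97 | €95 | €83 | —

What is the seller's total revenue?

All unit-bids, highest first — top 6: 104 (B-1), 97 (B-2), 97 (D-1), 95 (D-2), 89 (B-3), 83 (D-3)
Next rejected bid: €74 (not a price — pay-as-bid).
Each winning unit pays its own bid.
Revenue = 104 + 97 + 97 + 95 + 89 + 83 = €565.

Total revenue: €565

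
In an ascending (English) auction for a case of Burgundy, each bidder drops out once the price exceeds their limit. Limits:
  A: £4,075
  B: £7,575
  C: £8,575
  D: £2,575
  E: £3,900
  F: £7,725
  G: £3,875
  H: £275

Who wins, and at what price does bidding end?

C wins at £7,725

Limits ranked: 8,575 (C) > 7,725 (F) > 7,575 (B) > 4,075 (A) > 3,900 (E) > 3,875 (G) > …
Once the price passes £7,725, only C is left; the hammer falls at F's limit of £7,725.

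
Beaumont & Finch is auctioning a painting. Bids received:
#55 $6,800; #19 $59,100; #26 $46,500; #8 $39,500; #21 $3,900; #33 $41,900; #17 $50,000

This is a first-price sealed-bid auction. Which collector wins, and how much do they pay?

Rule: the highest bidder wins and pays their own bid.
Bids ranked: 59,100 (#19) > 50,000 (#17) > 46,500 (#26) > 41,900 (#33) > 39,500 (#8) > 6,800 (#55) > …
#19 is highest → pays own bid, $59,100.

#19 pays $59,100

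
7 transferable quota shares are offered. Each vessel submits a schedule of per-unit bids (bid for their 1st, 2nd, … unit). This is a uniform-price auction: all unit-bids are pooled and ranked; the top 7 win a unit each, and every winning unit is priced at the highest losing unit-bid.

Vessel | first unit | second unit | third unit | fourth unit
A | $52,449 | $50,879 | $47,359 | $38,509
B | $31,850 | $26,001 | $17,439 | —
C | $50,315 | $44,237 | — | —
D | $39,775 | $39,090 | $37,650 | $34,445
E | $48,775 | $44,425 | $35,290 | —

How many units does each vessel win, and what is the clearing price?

A 3, C 2, E 2; clearing price $39,775

All unit-bids, highest first — top 7: 52,449 (A-1), 50,879 (A-2), 50,315 (C-1), 48,775 (E-1), 47,359 (A-3), 44,425 (E-2), 44,237 (C-2)
Highest rejected unit-bid = $39,775.
Allocation: A 3, C 2, E 2.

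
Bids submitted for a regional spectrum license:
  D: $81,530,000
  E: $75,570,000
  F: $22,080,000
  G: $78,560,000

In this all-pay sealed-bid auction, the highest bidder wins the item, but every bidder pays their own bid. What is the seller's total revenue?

Bids in order: 81,530,000 (D) > 78,560,000 (G) > 75,570,000 (E) > 22,080,000 (F)
Every bidder forfeits their bid regardless of winning.
Revenue = 81,530,000 + 75,570,000 + 22,080,000 + 78,560,000 = $257,740,000.

Total revenue: $257,740,000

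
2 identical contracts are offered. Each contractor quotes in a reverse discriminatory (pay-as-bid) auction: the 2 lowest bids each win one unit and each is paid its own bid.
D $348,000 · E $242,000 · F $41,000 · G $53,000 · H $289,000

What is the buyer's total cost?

Total cost: $94,000

Sorting: 41,000 (F), 53,000 (G), 242,000 (E), 289,000 (H), …
Winners (2 units): F, G.
Total cost = 41,000 + 53,000 = $94,000.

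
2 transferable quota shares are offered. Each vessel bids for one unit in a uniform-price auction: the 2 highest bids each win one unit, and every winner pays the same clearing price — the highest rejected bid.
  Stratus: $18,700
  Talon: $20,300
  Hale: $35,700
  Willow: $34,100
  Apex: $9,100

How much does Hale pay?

Sorting: 35,700 (Hale), 34,100 (Willow), 20,300 (Talon), 18,700 (Stratus), …
Winners (2 units): Hale, Willow.
Clearing price = highest rejected bid = $20,300.
Hale wins → pays $20,300.

Hale pays $20,300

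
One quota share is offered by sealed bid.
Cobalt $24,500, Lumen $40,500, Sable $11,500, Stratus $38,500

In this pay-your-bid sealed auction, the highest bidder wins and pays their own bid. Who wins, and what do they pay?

Lumen pays $40,500

Rule: the highest bidder wins and pays their own bid.
Sorting bids: 40,500 (Lumen) > 38,500 (Stratus) > 24,500 (Cobalt) > 11,500 (Sable)
First-price: Lumen pays what they bid, $40,500.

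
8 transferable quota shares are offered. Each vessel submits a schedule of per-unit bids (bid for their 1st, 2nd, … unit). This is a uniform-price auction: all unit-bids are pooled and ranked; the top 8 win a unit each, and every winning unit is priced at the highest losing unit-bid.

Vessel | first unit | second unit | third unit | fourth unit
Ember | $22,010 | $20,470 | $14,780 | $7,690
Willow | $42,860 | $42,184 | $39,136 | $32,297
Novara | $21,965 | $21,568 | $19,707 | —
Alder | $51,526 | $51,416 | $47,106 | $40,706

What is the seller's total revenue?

Pooled unit-bids ranked (top 8): 51,526 (Alder-1), 51,416 (Alder-2), 47,106 (Alder-3), 42,860 (Willow-1), 42,184 (Willow-2), 40,706 (Alder-4), 39,136 (Willow-3), 32,297 (Willow-4)
The (k+1)-th unit-bid is $22,010.
Allocation: Alder 4, Willow 4. Every unit priced at $22,010.
Revenue = 8 × 22,010 = $176,080.

Total revenue: $176,080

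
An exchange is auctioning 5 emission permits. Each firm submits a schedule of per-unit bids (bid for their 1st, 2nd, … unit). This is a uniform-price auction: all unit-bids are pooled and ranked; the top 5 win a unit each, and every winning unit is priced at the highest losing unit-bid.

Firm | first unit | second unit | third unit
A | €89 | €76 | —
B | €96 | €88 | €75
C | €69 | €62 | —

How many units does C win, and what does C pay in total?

C: 0 units, pays €0

Merging the schedules and taking the best 5: 96 (B-1), 89 (A-1), 88 (B-2), 76 (A-2), 75 (B-3)
Highest rejected unit-bid = €69.
C wins 0 unit(s) at €69 each.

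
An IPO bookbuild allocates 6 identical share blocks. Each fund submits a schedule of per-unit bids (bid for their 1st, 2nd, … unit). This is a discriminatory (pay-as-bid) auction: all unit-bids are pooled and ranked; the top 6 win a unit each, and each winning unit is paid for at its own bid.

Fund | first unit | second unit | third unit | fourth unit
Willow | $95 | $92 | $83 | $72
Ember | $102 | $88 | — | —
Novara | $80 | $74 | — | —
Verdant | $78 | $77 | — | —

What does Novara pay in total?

Pooled unit-bids ranked (top 6): 102 (Ember-1), 95 (Willow-1), 92 (Willow-2), 88 (Ember-2), 83 (Willow-3), 80 (Novara-1)
Next rejected bid: $78 (not a price — pay-as-bid).
Novara's winning unit-bids: 80 = $80.

Novara pays $80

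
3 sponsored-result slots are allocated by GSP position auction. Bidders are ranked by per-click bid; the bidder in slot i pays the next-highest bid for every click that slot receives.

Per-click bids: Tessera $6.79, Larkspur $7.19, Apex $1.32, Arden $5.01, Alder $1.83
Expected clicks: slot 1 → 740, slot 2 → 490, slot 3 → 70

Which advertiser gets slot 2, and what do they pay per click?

Per-click bids in order: $7.19 (Larkspur) > $6.79 (Tessera) > $5.01 (Arden) > $1.83 (Alder) > …
Slot 2 goes to the second-ranked bidder, Tessera, who pays the next bid down: $5.01/click.

Tessera; $5.01 per click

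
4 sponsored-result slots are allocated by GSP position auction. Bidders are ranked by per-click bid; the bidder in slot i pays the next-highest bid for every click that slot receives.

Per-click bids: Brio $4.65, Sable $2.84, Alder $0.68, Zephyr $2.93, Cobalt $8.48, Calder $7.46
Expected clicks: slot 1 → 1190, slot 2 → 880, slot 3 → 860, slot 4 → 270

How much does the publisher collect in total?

Per-click bids in order: $8.48 (Cobalt) > $7.46 (Calder) > $4.65 (Brio) > $2.93 (Zephyr) > $2.84 (Sable) > …
Slot 1: Cobalt pays $7.46 × 1190 = $8877.40
Slot 2: Calder pays $4.65 × 880 = $4092.00
Slot 3: Brio pays $2.93 × 860 = $2519.80
Slot 4: Zephyr pays $2.84 × 270 = $766.80
Total = $16256.00

Total revenue: $16256.00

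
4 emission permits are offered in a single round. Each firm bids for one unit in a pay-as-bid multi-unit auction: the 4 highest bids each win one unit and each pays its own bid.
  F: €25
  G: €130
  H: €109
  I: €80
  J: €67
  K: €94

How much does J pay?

Ordering the bids: 130 (G), 109 (H), 94 (K), 80 (I), 67 (J), 25 (F)
The 4 highest are G, H, K, I.
J does not win → €0.

J pays €0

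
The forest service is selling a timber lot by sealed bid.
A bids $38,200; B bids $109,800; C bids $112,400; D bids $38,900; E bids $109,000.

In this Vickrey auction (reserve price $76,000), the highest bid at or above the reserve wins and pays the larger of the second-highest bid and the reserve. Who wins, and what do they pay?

Bids in order: 112,400 (C) > 109,800 (B) > 109,000 (E) > 38,900 (D) > 38,200 (A)
C has the top bid at or above the reserve ($112,400).
max(second-highest $109,800, reserve $76,000) = $109,800; the reserve does not bind.

C pays $109,800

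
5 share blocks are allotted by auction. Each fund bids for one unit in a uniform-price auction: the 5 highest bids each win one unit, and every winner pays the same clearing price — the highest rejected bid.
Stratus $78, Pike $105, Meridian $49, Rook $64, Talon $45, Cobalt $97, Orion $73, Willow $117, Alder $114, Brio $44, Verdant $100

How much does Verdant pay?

Bids ranked high→low: 117 (Willow), 114 (Alder), 105 (Pike), 100 (Verdant), 97 (Cobalt), 78 (Stratus), 73 (Orion), …
Winners (5 units): Willow, Alder, Pike, Verdant, Cobalt.
First losing bid is Stratus's $78, which sets the uniform price.
Verdant wins → pays $78.

Verdant pays $78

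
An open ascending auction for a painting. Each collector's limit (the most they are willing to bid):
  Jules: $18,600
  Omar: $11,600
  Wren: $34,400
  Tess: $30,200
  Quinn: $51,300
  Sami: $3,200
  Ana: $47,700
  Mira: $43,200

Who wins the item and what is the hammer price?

Limits in order: 51,300 (Quinn) > 47,700 (Ana) > 43,200 (Mira) > 34,400 (Wren) > 30,200 (Tess) > 18,600 (Jules) > …
Ana is the last rival to drop out, at $47,700; Quinn remains and wins at that price.

Quinn wins at $47,700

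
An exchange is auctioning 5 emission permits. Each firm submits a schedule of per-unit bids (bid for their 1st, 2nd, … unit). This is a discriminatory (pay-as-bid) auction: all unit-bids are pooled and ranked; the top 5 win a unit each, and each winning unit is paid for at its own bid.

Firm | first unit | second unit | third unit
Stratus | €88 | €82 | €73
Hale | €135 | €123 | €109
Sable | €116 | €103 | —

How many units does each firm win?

Hale 3, Sable 2

Pooled unit-bids ranked (top 5): 135 (Hale-1), 123 (Hale-2), 116 (Sable-1), 109 (Hale-3), 103 (Sable-2)
Next rejected bid: €88 (not a price — pay-as-bid).
Allocation: Hale 3, Sable 2.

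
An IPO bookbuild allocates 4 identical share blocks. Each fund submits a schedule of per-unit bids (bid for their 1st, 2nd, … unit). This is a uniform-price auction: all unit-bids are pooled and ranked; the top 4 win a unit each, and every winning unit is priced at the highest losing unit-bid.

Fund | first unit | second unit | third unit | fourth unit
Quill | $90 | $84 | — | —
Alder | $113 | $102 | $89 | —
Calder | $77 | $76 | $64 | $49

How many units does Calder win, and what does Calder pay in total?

Calder: 0 units, pays $0

Pooled unit-bids ranked (top 4): 113 (Alder-1), 102 (Alder-2), 90 (Quill-1), 89 (Alder-3)
Highest rejected unit-bid = $84.
Calder wins 0 unit(s) at $84 each.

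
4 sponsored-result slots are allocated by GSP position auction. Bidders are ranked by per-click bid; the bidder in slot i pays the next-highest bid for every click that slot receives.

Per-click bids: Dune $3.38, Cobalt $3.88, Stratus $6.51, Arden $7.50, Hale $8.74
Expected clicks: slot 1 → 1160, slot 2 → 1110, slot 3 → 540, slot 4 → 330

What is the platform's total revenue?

Ranked by bid: $8.74 (Hale) > $7.50 (Arden) > $6.51 (Stratus) > $3.88 (Cobalt) > $3.38 (Dune)
Slot 1: Hale pays $7.50 × 1160 = $8700.00
Slot 2: Arden pays $6.51 × 1110 = $7226.10
Slot 3: Stratus pays $3.88 × 540 = $2095.20
Slot 4: Cobalt pays $3.38 × 330 = $1115.40
Total = $19136.70

Total revenue: $19136.70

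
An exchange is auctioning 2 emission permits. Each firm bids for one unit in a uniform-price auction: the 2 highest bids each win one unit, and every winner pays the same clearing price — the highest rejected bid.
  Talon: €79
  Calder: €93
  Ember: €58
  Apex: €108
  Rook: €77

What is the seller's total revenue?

Total revenue: €158

Ordering the bids: 108 (Apex), 93 (Calder), 79 (Talon), 77 (Rook), …
Top 2: Apex, Calder.
First losing bid is Talon's €79, which sets the uniform price.
Total revenue = 2 × €79 = €158.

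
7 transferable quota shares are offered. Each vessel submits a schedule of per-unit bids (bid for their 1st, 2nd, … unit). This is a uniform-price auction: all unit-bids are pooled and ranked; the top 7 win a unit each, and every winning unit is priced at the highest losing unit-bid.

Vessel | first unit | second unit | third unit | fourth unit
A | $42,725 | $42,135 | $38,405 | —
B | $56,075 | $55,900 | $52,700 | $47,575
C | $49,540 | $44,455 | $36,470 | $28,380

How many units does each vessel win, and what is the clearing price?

All unit-bids, highest first — top 7: 56,075 (B-1), 55,900 (B-2), 52,700 (B-3), 49,540 (C-1), 47,575 (B-4), 44,455 (C-2), 42,725 (A-1)
First bid not allocated: $42,135.
Allocation: A 1, B 4, C 2.

A 1, B 4, C 2; clearing price $42,135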